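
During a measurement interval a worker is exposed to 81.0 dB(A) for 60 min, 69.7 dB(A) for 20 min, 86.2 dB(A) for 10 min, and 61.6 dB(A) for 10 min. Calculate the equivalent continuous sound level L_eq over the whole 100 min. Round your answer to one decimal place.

L_eq = 10·log₁₀[(1/T)·Σ tᵢ·10^(Lᵢ/10)] with T = 100 min.
Σ tᵢ·10^(Lᵢ/10) = 60·10^(81.0/10) + 20·10^(69.7/10) + 10·10^(86.2/10) + 10·10^(61.6/10) = 1.192e+10.
L_eq = 10·log₁₀(1.192e+10/100) = 80.76 dB(A).

80.8 dB(A)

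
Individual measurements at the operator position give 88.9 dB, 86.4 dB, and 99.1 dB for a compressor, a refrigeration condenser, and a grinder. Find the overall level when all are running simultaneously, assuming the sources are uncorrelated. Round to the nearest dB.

100 dB

For uncorrelated sources the intensities add, so convert each level to linear form, sum, and take 10·log₁₀ of the total.
Σ 10^(L/10) = 10^(88.9/10) + 10^(86.4/10) + 10^(99.1/10) = 9.341e+09.
L_total = 10·log₁₀(9.341e+09) = 99.70 dB.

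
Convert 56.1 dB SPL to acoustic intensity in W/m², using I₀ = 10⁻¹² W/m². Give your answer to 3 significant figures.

I/I₀ = 10^(56.1/10) = 4.074e+05, so I = 4.074e+05 × 10⁻¹² W/m².

4.07e-07 W/m²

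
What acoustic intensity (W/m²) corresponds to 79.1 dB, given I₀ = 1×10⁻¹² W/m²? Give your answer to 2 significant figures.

8.1e-05 W/m²

L = 10·log₁₀(I/I₀) ⇒ I = I₀·10^(L/10) = 10⁻¹² × 10^7.91.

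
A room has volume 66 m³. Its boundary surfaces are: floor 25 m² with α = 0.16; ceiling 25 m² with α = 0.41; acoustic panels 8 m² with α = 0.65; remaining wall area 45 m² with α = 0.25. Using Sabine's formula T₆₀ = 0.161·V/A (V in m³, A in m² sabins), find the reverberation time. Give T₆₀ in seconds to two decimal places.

A = Σ Sᵢαᵢ = 25·0.16 + 25·0.41 + 8·0.65 + 45·0.25 = 30.70 m².
T₆₀ = 0.161 × 66 / 30.70 = 0.346 s.

0.35 s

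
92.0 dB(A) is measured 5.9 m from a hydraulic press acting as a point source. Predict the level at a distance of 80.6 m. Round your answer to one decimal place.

69.3 dB(A)

Spherical spreading from a point source gives a 20·log₁₀(r₂/r₁) drop.
L₂ = 92.0 − 20·log₁₀(80.6/5.9) = 92.0 − 22.710 = 69.29 dB(A).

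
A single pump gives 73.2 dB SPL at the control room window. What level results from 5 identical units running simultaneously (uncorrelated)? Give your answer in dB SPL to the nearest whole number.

80 dB SPL

With 5 equal, uncorrelated contributions the intensity is 5× that of one unit, giving a rise of 10·log₁₀ 5.
L_total = 73.2 + 10·log₁₀(5) = 73.2 + 6.990 = 80.19 dB SPL.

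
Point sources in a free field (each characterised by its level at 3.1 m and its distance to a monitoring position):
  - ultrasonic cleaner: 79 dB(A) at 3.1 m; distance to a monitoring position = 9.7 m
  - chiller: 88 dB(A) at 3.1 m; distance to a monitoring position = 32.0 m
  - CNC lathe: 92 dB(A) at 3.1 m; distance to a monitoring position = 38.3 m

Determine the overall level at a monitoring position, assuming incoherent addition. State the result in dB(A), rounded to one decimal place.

73.9 dB(A)

Apply inverse-square spreading to bring every level to the receiver, then sum 10^(L/10).
ultrasonic cleaner: 79 − 20·log₁₀(9.7/3.1) = 79 − 9.91 = 69.09 dB(A).
chiller: 88 − 20·log₁₀(32.0/3.1) = 88 − 20.28 = 67.72 dB(A).
CNC lathe: 92 − 20·log₁₀(38.3/3.1) = 92 − 21.84 = 70.16 dB(A).
Σ 10^(L/10) = 2.442e+07 → L_total = 10·log₁₀(2.442e+07) = 73.88 dB(A).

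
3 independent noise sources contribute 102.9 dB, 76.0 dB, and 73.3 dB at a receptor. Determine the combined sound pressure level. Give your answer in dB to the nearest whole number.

103 dB

Incoherent sources combine by intensity addition: L_total = 10·log₁₀(Σ 10^(L_i/10)).
Σ 10^(L/10) = 10^(102.9/10) + 10^(76.0/10) + 10^(73.3/10) = 1.956e+10.
L_total = 10·log₁₀(1.956e+10) = 102.91 dB.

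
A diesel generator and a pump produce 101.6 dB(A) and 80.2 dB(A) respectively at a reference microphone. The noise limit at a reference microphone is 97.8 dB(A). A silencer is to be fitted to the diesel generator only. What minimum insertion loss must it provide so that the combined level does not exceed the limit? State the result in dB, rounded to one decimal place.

3.9 dB

Fixed contribution from the other source: Σ 10^(L/10) = 10^(80.2/10) = 1.047e+08 (80.20 dB(A)).
The limit corresponds to 10^(97.8/10) = 6.026e+09; subtracting the fixed part leaves 5.921e+09 for the diesel generator, i.e. 97.72 dB(A).
Required insertion loss = 101.6 − 97.72 = 3.88 dB.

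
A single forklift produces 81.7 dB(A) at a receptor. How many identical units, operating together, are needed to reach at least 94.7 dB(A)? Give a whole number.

20

The shortfall is 94.7 − 81.7 = 13.0 dB, and N units add 10·log₁₀ N, so need 10·log₁₀ N ≥ 13.0.
N ≥ 10^(13.0/10) = 19.953, so N = 20.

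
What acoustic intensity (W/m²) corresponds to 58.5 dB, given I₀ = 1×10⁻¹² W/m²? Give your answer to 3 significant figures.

I = I₀·10^(L/10) = 10⁻¹² × 10^(58.5/10) = 10^(-6.150).

7.08e-07 W/m²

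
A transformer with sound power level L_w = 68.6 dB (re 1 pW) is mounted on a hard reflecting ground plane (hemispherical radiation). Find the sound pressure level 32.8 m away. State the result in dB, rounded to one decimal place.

30.3 dB

The power spreads over a hemisphere of area 2π·r², so L_p = L_w − 10·log₁₀(2π·r²).
2π·r² = 6760 m², 10·log₁₀ of that is 38.299 dB.
L_p = 68.6 − 38.299 = 30.30 dB.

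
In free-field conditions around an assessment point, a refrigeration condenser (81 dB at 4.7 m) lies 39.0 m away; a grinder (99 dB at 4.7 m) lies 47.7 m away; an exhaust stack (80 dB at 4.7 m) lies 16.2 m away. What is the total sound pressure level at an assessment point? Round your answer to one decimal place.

79.4 dB

Propagate each source to the receiver with L = L_ref − 20·log₁₀(r/r_ref), then add intensities.
refrigeration condenser: 81 − 20·log₁₀(39.0/4.7) = 81 − 18.38 = 62.62 dB.
grinder: 99 − 20·log₁₀(47.7/4.7) = 99 − 20.13 = 78.87 dB.
exhaust stack: 80 − 20·log₁₀(16.2/4.7) = 80 − 10.75 = 69.25 dB.
Σ 10^(L/10) = 8.736e+07 → L_total = 10·log₁₀(8.736e+07) = 79.41 dB.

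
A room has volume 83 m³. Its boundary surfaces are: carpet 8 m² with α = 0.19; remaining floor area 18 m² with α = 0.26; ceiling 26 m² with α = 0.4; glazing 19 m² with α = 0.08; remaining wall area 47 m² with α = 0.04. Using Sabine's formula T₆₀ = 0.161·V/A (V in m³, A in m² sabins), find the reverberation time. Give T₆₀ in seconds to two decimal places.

Total absorption A = 8·0.19 + 18·0.26 + 26·0.4 + 19·0.08 + 47·0.04 = 20.00 m² sabins.
T₆₀ = 0.161 × 83 / 20.00 = 0.668 s.

0.67 s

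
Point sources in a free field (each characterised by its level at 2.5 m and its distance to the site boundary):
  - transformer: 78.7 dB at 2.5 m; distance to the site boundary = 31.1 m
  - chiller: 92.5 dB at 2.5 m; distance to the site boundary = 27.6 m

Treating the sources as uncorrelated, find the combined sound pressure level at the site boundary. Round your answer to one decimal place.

71.8 dB

First find each source's level at the receiver (point-source: −20·log₁₀(r/r_ref)), then combine on an intensity basis.
transformer: 78.7 − 20·log₁₀(31.1/2.5) = 78.7 − 21.90 = 56.80 dB.
chiller: 92.5 − 20·log₁₀(27.6/2.5) = 92.5 − 20.86 = 71.64 dB.
Σ 10^(L/10) = 1.507e+07 → L_total = 10·log₁₀(1.507e+07) = 71.78 dB.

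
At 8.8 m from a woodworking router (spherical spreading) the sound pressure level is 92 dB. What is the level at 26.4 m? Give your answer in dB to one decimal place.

For a point source, L₂ = L₁ − 20·log₁₀(r₂/r₁).
L₂ = 92 − 20·log₁₀(26.4/8.8) = 92 − 9.542 = 82.46 dB.

82.5 dB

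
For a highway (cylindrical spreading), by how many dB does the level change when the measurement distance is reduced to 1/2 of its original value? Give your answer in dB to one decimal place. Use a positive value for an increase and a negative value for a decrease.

Line-source spreading: ΔL = −10·log₁₀(r₂/r₁).
ΔL = −10·log₁₀(0.5) = +3.01 dB.

+3.0 dB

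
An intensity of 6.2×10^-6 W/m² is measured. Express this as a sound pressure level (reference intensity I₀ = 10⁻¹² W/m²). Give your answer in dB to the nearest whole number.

68 dB

I/I₀ = 6.2×10^-6/10⁻¹² = 6.2×10^6, and L = 10·log₁₀(I/I₀).
L = 10·(0.7924 + 6) = 67.92 dB.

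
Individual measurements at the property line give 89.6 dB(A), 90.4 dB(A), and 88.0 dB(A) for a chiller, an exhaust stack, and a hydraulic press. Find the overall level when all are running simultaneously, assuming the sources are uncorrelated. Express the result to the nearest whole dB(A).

94 dB(A)

For uncorrelated sources the intensities add, so convert each level to linear form, sum, and take 10·log₁₀ of the total.
Σ 10^(L/10) = 10^(89.6/10) + 10^(90.4/10) + 10^(88.0/10) = 2.639e+09.
L_total = 10·log₁₀(2.639e+09) = 94.22 dB(A).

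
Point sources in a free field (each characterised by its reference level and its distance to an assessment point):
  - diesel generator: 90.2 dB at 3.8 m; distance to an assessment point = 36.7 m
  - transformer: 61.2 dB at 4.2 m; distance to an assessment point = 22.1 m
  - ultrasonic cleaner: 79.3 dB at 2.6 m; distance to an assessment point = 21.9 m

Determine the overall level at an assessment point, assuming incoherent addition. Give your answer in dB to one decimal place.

71.0 dB

First find each source's level at the receiver (point-source: −20·log₁₀(r/r_ref)), then combine on an intensity basis.
diesel generator: 90.2 − 20·log₁₀(36.7/3.8) = 90.2 − 19.70 = 70.50 dB.
transformer: 61.2 − 20·log₁₀(22.1/4.2) = 61.2 − 14.42 = 46.78 dB.
ultrasonic cleaner: 79.3 − 20·log₁₀(21.9/2.6) = 79.3 − 18.51 = 60.79 dB.
Σ 10^(L/10) = 1.247e+07 → L_total = 10·log₁₀(1.247e+07) = 70.96 dB.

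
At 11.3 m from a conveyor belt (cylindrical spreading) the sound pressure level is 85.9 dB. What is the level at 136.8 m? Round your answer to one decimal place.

For a line source, L₂ = L₁ − 10·log₁₀(r₂/r₁).
L₂ = 85.9 − 10·log₁₀(136.8/11.3) = 85.9 − 10.830 = 75.07 dB.

75.1 dB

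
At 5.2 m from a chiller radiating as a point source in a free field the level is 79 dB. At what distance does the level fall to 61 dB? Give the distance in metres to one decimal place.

The 18.0 dB drop corresponds to a distance ratio of 10^(18.0/20) for a point source.
r₂ = 5.2·10^((79−61)/20) = 5.2·10^(18.0/20) = 41.31 m.

41.3 m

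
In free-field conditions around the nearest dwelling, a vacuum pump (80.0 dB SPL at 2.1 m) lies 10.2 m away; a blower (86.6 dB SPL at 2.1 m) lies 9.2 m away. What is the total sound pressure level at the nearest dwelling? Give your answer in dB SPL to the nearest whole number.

74 dB SPL

Apply inverse-square spreading to bring every level to the receiver, then sum 10^(L/10).
vacuum pump: 80.0 − 20·log₁₀(10.2/2.1) = 80.0 − 13.73 = 66.27 dB SPL.
blower: 86.6 − 20·log₁₀(9.2/2.1) = 86.6 − 12.83 = 73.77 dB SPL.
Σ 10^(L/10) = 2.805e+07 → L_total = 10·log₁₀(2.805e+07) = 74.48 dB SPL.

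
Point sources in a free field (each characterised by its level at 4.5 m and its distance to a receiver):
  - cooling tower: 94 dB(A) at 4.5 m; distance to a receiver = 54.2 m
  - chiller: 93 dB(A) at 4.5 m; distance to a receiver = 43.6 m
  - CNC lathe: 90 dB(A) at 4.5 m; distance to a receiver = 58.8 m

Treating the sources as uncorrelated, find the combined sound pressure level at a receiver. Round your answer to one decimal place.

76.5 dB(A)

Apply inverse-square spreading to bring every level to the receiver, then sum 10^(L/10).
cooling tower: 94 − 20·log₁₀(54.2/4.5) = 94 − 21.62 = 72.38 dB(A).
chiller: 93 − 20·log₁₀(43.6/4.5) = 93 − 19.73 = 73.27 dB(A).
CNC lathe: 90 − 20·log₁₀(58.8/4.5) = 90 − 22.32 = 67.68 dB(A).
Σ 10^(L/10) = 4.443e+07 → L_total = 10·log₁₀(4.443e+07) = 76.48 dB(A).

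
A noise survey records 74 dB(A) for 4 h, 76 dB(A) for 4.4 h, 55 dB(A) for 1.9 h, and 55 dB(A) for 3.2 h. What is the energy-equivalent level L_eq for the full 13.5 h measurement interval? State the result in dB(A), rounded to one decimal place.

73.1 dB(A)

The energy average is taken in the linear domain: L_eq = 10·log₁₀[(Σ tᵢ·10^(Lᵢ/10))/T], T = 13.5 h.
Σ tᵢ·10^(Lᵢ/10) = 4·10^(74/10) + 4.4·10^(76/10) + 1.9·10^(55/10) + 3.2·10^(55/10) = 2.773e+08.
L_eq = 10·log₁₀(2.773e+08/13.5) = 73.13 dB(A).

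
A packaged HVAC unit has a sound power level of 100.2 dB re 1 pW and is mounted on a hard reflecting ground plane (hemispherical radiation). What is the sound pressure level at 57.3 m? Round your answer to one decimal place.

The power spreads over a hemisphere of area 2π·r², so L_p = L_w − 10·log₁₀(2π·r²).
2π·r² = 2.063e+04 m², 10·log₁₀ of that is 43.145 dB.
L_p = 100.2 − 43.145 = 57.06 dB.

57.1 dB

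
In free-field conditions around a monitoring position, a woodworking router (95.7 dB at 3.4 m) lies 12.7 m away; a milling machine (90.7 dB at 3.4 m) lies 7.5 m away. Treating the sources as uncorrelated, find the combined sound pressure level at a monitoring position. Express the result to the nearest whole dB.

Apply inverse-square spreading to bring every level to the receiver, then sum 10^(L/10).
woodworking router: 95.7 − 20·log₁₀(12.7/3.4) = 95.7 − 11.45 = 84.25 dB.
milling machine: 90.7 − 20·log₁₀(7.5/3.4) = 90.7 − 6.87 = 83.83 dB.
Σ 10^(L/10) = 5.077e+08 → L_total = 10·log₁₀(5.077e+08) = 87.06 dB.

87 dB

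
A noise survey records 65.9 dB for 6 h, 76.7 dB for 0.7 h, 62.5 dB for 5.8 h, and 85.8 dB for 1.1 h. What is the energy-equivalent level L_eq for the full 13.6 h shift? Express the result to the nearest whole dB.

The energy average is taken in the linear domain: L_eq = 10·log₁₀[(Σ tᵢ·10^(Lᵢ/10))/T], T = 13.6 h.
Σ tᵢ·10^(Lᵢ/10) = 6·10^(65.9/10) + 0.7·10^(76.7/10) + 5.8·10^(62.5/10) + 1.1·10^(85.8/10) = 4.846e+08.
L_eq = 10·log₁₀(4.846e+08/13.6) = 75.52 dB.

76 dB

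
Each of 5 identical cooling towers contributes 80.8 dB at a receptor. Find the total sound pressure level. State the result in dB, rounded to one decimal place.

N identical incoherent sources raise the level by 10·log₁₀ N.
L_total = 80.8 + 10·log₁₀(5) = 80.8 + 6.990 = 87.79 dB.

87.8 dB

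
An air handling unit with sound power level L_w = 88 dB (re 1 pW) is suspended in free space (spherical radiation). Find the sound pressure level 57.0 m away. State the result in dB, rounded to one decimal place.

41.9 dB

L_p = L_w − 10·log₁₀(4π·r²) with r = 57.0 m.
4π·r² = 4.083e+04 m², 10·log₁₀ of that is 46.110 dB.
L_p = 88 − 46.110 = 41.89 dB.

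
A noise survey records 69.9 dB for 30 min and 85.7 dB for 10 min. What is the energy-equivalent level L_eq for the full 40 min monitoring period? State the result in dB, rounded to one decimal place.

L_eq = 10·log₁₀[(1/T)·Σ tᵢ·10^(Lᵢ/10)] with T = 40 min.
Σ tᵢ·10^(Lᵢ/10) = 30·10^(69.9/10) + 10·10^(85.7/10) = 4.009e+09.
L_eq = 10·log₁₀(4.009e+09/40) = 80.01 dB.

80.0 dB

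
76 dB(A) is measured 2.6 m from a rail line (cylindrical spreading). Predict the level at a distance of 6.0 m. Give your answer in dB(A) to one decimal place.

Line-source attenuation: ΔL = 10·log₁₀(r₂/r₁) = 10·log₁₀(6.0/2.6) = 3.632 dB.
L₂ = 76 − 10·log₁₀(6.0/2.6) = 76 − 3.632 = 72.37 dB(A).

72.4 dB(A)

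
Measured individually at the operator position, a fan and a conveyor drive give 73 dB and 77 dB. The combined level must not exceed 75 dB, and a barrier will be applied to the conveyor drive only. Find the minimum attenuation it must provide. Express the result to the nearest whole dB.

Everything except the conveyor drive sums to 10^(73/10) = 1.995e+07 in linear terms, 73.00 dB.
The limit corresponds to 10^(75/10) = 3.162e+07; subtracting the fixed part leaves 1.167e+07 for the conveyor drive, i.e. 70.67 dB.
So the conveyor drive must be reduced from 77 to 70.67 dB: IL = 6.33 dB.

6 dB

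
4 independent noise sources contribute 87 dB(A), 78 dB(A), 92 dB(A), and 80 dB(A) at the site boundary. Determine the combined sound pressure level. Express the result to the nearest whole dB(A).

94 dB(A)

For uncorrelated sources the intensities add, so convert each level to linear form, sum, and take 10·log₁₀ of the total.
Σ 10^(L/10) = 10^(87/10) + 10^(78/10) + 10^(92/10) + 10^(80/10) = 2.249e+09.
L_total = 10·log₁₀(2.249e+09) = 93.52 dB(A).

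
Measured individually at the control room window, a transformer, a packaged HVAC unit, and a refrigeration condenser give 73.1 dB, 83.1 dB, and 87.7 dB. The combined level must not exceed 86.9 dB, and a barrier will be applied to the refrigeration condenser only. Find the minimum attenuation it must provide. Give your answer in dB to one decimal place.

3.5 dB

Fixed contribution from the other sources: Σ 10^(L/10) = 10^(73.1/10) + 10^(83.1/10) = 2.246e+08 (83.51 dB).
The limit corresponds to 10^(86.9/10) = 4.898e+08; subtracting the fixed part leaves 2.652e+08 for the refrigeration condenser, i.e. 84.24 dB.
Required insertion loss = 87.7 − 84.24 = 3.46 dB.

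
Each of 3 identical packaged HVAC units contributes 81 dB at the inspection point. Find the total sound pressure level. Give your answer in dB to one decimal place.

N identical incoherent sources raise the level by 10·log₁₀ N.
L_total = 81 + 10·log₁₀(3) = 81 + 4.771 = 85.77 dB.

85.8 dB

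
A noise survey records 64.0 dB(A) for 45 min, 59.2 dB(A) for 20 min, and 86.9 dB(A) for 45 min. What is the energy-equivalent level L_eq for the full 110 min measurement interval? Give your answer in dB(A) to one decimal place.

L_eq = 10·log₁₀[(1/T)·Σ tᵢ·10^(Lᵢ/10)] with T = 110 min.
Σ tᵢ·10^(Lᵢ/10) = 45·10^(64.0/10) + 20·10^(59.2/10) + 45·10^(86.9/10) = 2.217e+10.
L_eq = 10·log₁₀(2.217e+10/110) = 83.04 dB(A).

83.0 dB(A)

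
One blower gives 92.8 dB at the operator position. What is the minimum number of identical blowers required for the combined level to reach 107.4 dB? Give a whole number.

The shortfall is 107.4 − 92.8 = 14.6 dB, and N units add 10·log₁₀ N, so need 10·log₁₀ N ≥ 14.6.
N ≥ 10^(14.6/10) = 28.840, so N = 29.

29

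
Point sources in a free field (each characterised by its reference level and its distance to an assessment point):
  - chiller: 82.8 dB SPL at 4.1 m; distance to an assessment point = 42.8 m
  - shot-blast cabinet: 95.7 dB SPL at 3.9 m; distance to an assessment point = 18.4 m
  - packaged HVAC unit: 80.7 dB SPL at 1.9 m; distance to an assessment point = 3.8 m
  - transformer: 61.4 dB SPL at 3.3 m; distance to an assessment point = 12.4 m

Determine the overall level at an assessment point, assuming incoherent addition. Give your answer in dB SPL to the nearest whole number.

Propagate each source to the receiver with L = L_ref − 20·log₁₀(r/r_ref), then add intensities.
chiller: 82.8 − 20·log₁₀(42.8/4.1) = 82.8 − 20.37 = 62.43 dB SPL.
shot-blast cabinet: 95.7 − 20·log₁₀(18.4/3.9) = 95.7 − 13.48 = 82.22 dB SPL.
packaged HVAC unit: 80.7 − 20·log₁₀(3.8/1.9) = 80.7 − 6.02 = 74.68 dB SPL.
transformer: 61.4 − 20·log₁₀(12.4/3.3) = 61.4 − 11.50 = 49.90 dB SPL.
Σ 10^(L/10) = 1.981e+08 → L_total = 10·log₁₀(1.981e+08) = 82.97 dB SPL.

83 dB SPL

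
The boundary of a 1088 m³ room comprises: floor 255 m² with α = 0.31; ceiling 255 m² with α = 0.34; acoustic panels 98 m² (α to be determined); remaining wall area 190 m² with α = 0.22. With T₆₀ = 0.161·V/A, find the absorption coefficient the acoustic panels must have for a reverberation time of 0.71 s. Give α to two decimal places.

A = 0.161·V/T₆₀ = 0.161·1088/0.71 = 246.72 m² sabins.
Absorption from the other surfaces = 255·0.31 + 255·0.34 + 190·0.22 = 207.55 m², so the acoustic panels must supply 39.17 m² over 98 m².
α = 39.17/98 = 0.400.

0.40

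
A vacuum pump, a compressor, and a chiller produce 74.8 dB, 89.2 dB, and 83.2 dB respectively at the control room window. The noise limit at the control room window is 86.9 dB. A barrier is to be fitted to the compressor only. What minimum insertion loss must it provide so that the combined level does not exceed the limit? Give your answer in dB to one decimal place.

5.2 dB

Everything except the compressor sums to 10^(74.8/10) + 10^(83.2/10) = 2.391e+08 in linear terms, 83.79 dB.
The limit corresponds to 10^(86.9/10) = 4.898e+08; subtracting the fixed part leaves 2.506e+08 for the compressor, i.e. 83.99 dB.
So the compressor must be reduced from 89.2 to 83.99 dB: IL = 5.21 dB.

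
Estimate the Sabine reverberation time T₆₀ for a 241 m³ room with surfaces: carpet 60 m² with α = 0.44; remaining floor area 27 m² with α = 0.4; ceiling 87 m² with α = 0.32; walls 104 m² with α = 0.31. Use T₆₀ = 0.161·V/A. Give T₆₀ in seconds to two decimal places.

0.40 s

A = Σ Sᵢαᵢ = 60·0.44 + 27·0.4 + 87·0.32 + 104·0.31 = 97.28 m².
T₆₀ = 0.161 × 241 / 97.28 = 0.399 s.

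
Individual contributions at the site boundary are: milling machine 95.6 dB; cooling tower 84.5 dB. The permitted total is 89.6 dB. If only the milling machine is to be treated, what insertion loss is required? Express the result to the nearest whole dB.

Everything except the milling machine sums to 10^(84.5/10) = 2.818e+08 in linear terms, 84.50 dB.
The limit corresponds to 10^(89.6/10) = 9.120e+08; subtracting the fixed part leaves 6.302e+08 for the milling machine, i.e. 87.99 dB.
Required insertion loss = 95.6 − 87.99 = 7.61 dB.

8 dB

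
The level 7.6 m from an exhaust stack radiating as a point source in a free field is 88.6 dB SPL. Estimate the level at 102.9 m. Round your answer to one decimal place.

Spherical spreading from a point source gives a 20·log₁₀(r₂/r₁) drop.
L₂ = 88.6 − 20·log₁₀(102.9/7.6) = 88.6 − 22.632 = 65.97 dB SPL.

66.0 dB SPL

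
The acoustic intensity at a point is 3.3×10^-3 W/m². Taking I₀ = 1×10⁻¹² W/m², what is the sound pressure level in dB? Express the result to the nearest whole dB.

95 dB

L = 10·log₁₀(I/I₀) = 10·log₁₀(3.3×10^-3/10⁻¹²) = 10·log₁₀(3.3×10^9).
L = 10·(0.5185 + 9) = 95.19 dB.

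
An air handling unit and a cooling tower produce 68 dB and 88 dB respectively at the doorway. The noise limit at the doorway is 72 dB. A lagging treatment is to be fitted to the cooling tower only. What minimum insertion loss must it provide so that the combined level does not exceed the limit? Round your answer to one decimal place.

The untreated sources together contribute 10^(68/10) = 6.310e+06, i.e. 68.00 dB.
The limit corresponds to 10^(72/10) = 1.585e+07; subtracting the fixed part leaves 9.539e+06 for the cooling tower, i.e. 69.80 dB.
Required insertion loss = 88 − 69.80 = 18.20 dB.

18.2 dB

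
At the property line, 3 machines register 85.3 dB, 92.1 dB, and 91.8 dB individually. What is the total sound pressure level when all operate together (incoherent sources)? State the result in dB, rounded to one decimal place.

For uncorrelated sources the intensities add, so convert each level to linear form, sum, and take 10·log₁₀ of the total.
Σ 10^(L/10) = 10^(85.3/10) + 10^(92.1/10) + 10^(91.8/10) = 3.474e+09.
L_total = 10·log₁₀(3.474e+09) = 95.41 dB.

95.4 dB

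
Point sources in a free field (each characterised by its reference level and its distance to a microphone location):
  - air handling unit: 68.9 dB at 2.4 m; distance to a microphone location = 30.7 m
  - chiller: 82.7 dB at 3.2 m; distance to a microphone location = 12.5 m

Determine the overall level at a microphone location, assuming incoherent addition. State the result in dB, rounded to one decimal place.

70.9 dB

First find each source's level at the receiver (point-source: −20·log₁₀(r/r_ref)), then combine on an intensity basis.
air handling unit: 68.9 − 20·log₁₀(30.7/2.4) = 68.9 − 22.14 = 46.76 dB.
chiller: 82.7 − 20·log₁₀(12.5/3.2) = 82.7 − 11.84 = 70.86 dB.
Σ 10^(L/10) = 1.225e+07 → L_total = 10·log₁₀(1.225e+07) = 70.88 dB.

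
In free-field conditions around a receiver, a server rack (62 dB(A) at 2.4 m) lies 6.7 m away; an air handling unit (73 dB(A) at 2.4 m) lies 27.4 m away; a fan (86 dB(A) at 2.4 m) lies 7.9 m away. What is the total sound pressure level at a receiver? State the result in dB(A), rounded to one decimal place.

Apply inverse-square spreading to bring every level to the receiver, then sum 10^(L/10).
server rack: 62 − 20·log₁₀(6.7/2.4) = 62 − 8.92 = 53.08 dB(A).
air handling unit: 73 − 20·log₁₀(27.4/2.4) = 73 − 21.15 = 51.85 dB(A).
fan: 86 − 20·log₁₀(7.9/2.4) = 86 − 10.35 = 75.65 dB(A).
Σ 10^(L/10) = 3.710e+07 → L_total = 10·log₁₀(3.710e+07) = 75.69 dB(A).

75.7 dB(A)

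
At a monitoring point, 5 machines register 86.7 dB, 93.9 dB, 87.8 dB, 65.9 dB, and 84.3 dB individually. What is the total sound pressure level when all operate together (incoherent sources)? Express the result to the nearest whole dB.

For uncorrelated sources the intensities add, so convert each level to linear form, sum, and take 10·log₁₀ of the total.
Σ 10^(L/10) = 10^(86.7/10) + 10^(93.9/10) + 10^(87.8/10) + 10^(65.9/10) + 10^(84.3/10) = 3.798e+09.
L_total = 10·log₁₀(3.798e+09) = 95.80 dB.

96 dB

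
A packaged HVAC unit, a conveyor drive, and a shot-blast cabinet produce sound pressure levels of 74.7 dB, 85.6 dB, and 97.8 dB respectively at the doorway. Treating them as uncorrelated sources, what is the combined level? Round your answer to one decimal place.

Incoherent sources combine by intensity addition: L_total = 10·log₁₀(Σ 10^(L_i/10)).
Σ 10^(L/10) = 10^(74.7/10) + 10^(85.6/10) + 10^(97.8/10) = 6.418e+09.
L_total = 10·log₁₀(6.418e+09) = 98.07 dB.

98.1 dB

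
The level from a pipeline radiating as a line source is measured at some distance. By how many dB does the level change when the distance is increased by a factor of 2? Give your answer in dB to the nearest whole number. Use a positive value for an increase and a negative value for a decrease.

-3 dB

With cylindrical spreading the level changes by −10·log₁₀(r₂/r₁).
ΔL = −10·log₁₀(2) = -3.01 dB.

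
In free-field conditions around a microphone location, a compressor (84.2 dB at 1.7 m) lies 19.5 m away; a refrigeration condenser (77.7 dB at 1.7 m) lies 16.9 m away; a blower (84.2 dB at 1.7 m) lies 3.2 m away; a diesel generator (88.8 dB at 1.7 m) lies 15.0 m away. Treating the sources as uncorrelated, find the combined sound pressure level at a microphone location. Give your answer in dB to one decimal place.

Propagate each source to the receiver with L = L_ref − 20·log₁₀(r/r_ref), then add intensities.
compressor: 84.2 − 20·log₁₀(19.5/1.7) = 84.2 − 21.19 = 63.01 dB.
refrigeration condenser: 77.7 − 20·log₁₀(16.9/1.7) = 77.7 − 19.95 = 57.75 dB.
blower: 84.2 − 20·log₁₀(3.2/1.7) = 84.2 − 5.49 = 78.71 dB.
diesel generator: 88.8 − 20·log₁₀(15.0/1.7) = 88.8 − 18.91 = 69.89 dB.
Σ 10^(L/10) = 8.657e+07 → L_total = 10·log₁₀(8.657e+07) = 79.37 dB.

79.4 dB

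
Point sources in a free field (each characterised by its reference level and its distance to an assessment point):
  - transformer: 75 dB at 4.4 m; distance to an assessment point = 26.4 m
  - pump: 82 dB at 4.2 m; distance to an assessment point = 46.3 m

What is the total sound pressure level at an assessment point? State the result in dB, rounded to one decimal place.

63.4 dB

First find each source's level at the receiver (point-source: −20·log₁₀(r/r_ref)), then combine on an intensity basis.
transformer: 75 − 20·log₁₀(26.4/4.4) = 75 − 15.56 = 59.44 dB.
pump: 82 − 20·log₁₀(46.3/4.2) = 82 − 20.85 = 61.15 dB.
Σ 10^(L/10) = 2.183e+06 → L_total = 10·log₁₀(2.183e+06) = 63.39 dB.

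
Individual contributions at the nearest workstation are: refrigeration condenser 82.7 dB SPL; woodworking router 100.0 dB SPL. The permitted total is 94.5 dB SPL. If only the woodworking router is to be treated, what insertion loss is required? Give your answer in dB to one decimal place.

Everything except the woodworking router sums to 10^(82.7/10) = 1.862e+08 in linear terms, 82.70 dB SPL.
To meet 94.5 dB SPL overall, the treated woodworking router may contribute at most 10^(94.5/10) − 1.862e+08 = 2.632e+09, i.e. 94.20 dB SPL.
Required insertion loss = 100.0 − 94.20 = 5.80 dB.

5.8 dB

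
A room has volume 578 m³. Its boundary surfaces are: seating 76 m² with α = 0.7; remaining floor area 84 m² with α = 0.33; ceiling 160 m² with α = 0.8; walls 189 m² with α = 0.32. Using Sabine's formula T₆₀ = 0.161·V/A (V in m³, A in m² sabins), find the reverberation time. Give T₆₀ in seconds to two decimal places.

Total absorption A = 76·0.7 + 84·0.33 + 160·0.8 + 189·0.32 = 269.40 m² sabins.
T₆₀ = 0.161·V/A = 0.161·578/269.40 = 0.345 s.

0.35 s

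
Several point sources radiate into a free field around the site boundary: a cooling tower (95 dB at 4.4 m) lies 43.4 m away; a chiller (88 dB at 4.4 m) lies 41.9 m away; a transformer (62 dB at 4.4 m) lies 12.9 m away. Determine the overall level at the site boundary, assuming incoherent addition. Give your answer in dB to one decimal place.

76.0 dB

First find each source's level at the receiver (point-source: −20·log₁₀(r/r_ref)), then combine on an intensity basis.
cooling tower: 95 − 20·log₁₀(43.4/4.4) = 95 − 19.88 = 75.12 dB.
chiller: 88 − 20·log₁₀(41.9/4.4) = 88 − 19.58 = 68.42 dB.
transformer: 62 − 20·log₁₀(12.9/4.4) = 62 − 9.34 = 52.66 dB.
Σ 10^(L/10) = 3.965e+07 → L_total = 10·log₁₀(3.965e+07) = 75.98 dB.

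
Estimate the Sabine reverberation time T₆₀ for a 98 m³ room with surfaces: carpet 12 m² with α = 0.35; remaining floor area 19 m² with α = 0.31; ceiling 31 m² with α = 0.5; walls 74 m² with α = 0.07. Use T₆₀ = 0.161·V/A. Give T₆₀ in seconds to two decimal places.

0.51 s

Summing Sᵢαᵢ: 12·0.35 + 19·0.31 + 31·0.5 + 74·0.07 = 30.77 m².
T₆₀ = 0.161 × 98 / 30.77 = 0.513 s.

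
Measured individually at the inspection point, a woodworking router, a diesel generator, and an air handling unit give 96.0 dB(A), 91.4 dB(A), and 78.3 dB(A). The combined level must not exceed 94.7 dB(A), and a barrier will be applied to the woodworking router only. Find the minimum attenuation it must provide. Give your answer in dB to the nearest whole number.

Fixed contribution from the other sources: Σ 10^(L/10) = 10^(91.4/10) + 10^(78.3/10) = 1.448e+09 (91.61 dB(A)).
The limit corresponds to 10^(94.7/10) = 2.951e+09; subtracting the fixed part leaves 1.503e+09 for the woodworking router, i.e. 91.77 dB(A).
Required insertion loss = 96.0 − 91.77 = 4.23 dB.

4 dB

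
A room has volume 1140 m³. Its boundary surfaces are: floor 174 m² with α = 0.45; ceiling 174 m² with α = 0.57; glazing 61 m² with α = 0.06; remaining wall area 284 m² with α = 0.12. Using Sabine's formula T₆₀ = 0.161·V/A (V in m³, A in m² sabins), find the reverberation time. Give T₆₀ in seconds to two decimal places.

Total absorption A = 174·0.45 + 174·0.57 + 61·0.06 + 284·0.12 = 215.22 m² sabins.
T₆₀ = 0.161·V/A = 0.161·1140/215.22 = 0.853 s.

0.85 s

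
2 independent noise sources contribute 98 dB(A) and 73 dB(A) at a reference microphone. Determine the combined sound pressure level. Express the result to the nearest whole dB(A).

For uncorrelated sources the intensities add, so convert each level to linear form, sum, and take 10·log₁₀ of the total.
Σ 10^(L/10) = 10^(98/10) + 10^(73/10) = 6.330e+09.
L_total = 10·log₁₀(6.330e+09) = 98.01 dB(A).

98 dB(A)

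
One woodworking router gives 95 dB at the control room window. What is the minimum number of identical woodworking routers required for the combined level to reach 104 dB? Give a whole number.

The shortfall is 104 − 95 = 9.0 dB, and N units add 10·log₁₀ N, so need 10·log₁₀ N ≥ 9.0.
N ≥ 10^(9.0/10) = 7.943, so N = 8.

8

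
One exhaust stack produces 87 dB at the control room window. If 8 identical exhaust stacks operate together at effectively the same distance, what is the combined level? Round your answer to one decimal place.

With 8 equal, uncorrelated contributions the intensity is 8× that of one unit, giving a rise of 10·log₁₀ 8.
L_total = 87 + 10·log₁₀(8) = 87 + 9.031 = 96.03 dB.

96.0 dB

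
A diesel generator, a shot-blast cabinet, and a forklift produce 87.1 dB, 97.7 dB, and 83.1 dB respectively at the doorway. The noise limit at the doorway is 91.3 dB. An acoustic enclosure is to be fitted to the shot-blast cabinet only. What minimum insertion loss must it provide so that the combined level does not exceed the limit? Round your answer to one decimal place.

9.7 dB

The untreated sources together contribute 10^(87.1/10) + 10^(83.1/10) = 7.170e+08, i.e. 88.56 dB.
To meet 91.3 dB overall, the treated shot-blast cabinet may contribute at most 10^(91.3/10) − 7.170e+08 = 6.319e+08, i.e. 88.01 dB.
Required insertion loss = 97.7 − 88.01 = 9.69 dB.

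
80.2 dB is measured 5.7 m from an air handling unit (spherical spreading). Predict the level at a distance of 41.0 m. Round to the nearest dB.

For a point source, L₂ = L₁ − 20·log₁₀(r₂/r₁).
L₂ = 80.2 − 20·log₁₀(41.0/5.7) = 80.2 − 17.138 = 63.06 dB.

63 dB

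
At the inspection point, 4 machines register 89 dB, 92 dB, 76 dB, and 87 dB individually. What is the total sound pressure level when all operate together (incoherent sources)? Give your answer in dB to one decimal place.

94.7 dB

Incoherent sources combine by intensity addition: L_total = 10·log₁₀(Σ 10^(L_i/10)).
Σ 10^(L/10) = 10^(89/10) + 10^(92/10) + 10^(76/10) + 10^(87/10) = 2.920e+09.
L_total = 10·log₁₀(2.920e+09) = 94.65 dB.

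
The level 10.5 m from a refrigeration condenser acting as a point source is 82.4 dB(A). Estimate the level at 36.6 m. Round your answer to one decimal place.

For a point source, L₂ = L₁ − 20·log₁₀(r₂/r₁).
L₂ = 82.4 − 20·log₁₀(36.6/10.5) = 82.4 − 10.846 = 71.55 dB(A).

71.6 dB(A)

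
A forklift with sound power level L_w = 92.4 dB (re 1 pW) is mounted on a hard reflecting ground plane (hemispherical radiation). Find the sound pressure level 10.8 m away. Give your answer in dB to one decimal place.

63.7 dB

L_p = L_w − 10·log₁₀(2π·r²) with r = 10.8 m.
2π·r² = 732.9 m², 10·log₁₀ of that is 28.650 dB.
L_p = 92.4 − 28.650 = 63.75 dB.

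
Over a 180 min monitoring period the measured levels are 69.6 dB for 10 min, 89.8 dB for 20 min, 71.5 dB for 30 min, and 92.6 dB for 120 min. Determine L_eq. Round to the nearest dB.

91 dB

The energy average is taken in the linear domain: L_eq = 10·log₁₀[(Σ tᵢ·10^(Lᵢ/10))/T], T = 180 min.
Σ tᵢ·10^(Lᵢ/10) = 10·10^(69.6/10) + 20·10^(89.8/10) + 30·10^(71.5/10) + 120·10^(92.6/10) = 2.380e+11.
L_eq = 10·log₁₀(2.380e+11/180) = 91.21 dB.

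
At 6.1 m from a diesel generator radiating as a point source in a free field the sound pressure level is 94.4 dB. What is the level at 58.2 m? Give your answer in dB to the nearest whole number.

For a point source, L₂ = L₁ − 20·log₁₀(r₂/r₁).
L₂ = 94.4 − 20·log₁₀(58.2/6.1) = 94.4 − 19.592 = 74.81 dB.

75 dB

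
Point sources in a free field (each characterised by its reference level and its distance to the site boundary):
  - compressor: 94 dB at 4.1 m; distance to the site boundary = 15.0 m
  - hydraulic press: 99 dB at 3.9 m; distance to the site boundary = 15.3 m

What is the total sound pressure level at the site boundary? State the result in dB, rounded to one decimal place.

88.5 dB

Apply inverse-square spreading to bring every level to the receiver, then sum 10^(L/10).
compressor: 94 − 20·log₁₀(15.0/4.1) = 94 − 11.27 = 82.73 dB.
hydraulic press: 99 − 20·log₁₀(15.3/3.9) = 99 − 11.87 = 87.13 dB.
Σ 10^(L/10) = 7.038e+08 → L_total = 10·log₁₀(7.038e+08) = 88.47 dB.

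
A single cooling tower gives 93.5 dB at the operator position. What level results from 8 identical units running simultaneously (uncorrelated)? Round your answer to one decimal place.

102.5 dB

With 8 equal, uncorrelated contributions the intensity is 8× that of one unit, giving a rise of 10·log₁₀ 8.
L_total = 93.5 + 10·log₁₀(8) = 93.5 + 9.031 = 102.53 dB.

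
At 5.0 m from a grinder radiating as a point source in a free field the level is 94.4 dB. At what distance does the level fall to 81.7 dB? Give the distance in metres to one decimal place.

21.6 m

Point-source spreading drops the level by 20·log₁₀(r₂/r₁); inverting, r₂/r₁ = 10^(ΔL/20).
r₂ = 5.0·10^((94.4−81.7)/20) = 5.0·10^(12.7/20) = 21.58 m.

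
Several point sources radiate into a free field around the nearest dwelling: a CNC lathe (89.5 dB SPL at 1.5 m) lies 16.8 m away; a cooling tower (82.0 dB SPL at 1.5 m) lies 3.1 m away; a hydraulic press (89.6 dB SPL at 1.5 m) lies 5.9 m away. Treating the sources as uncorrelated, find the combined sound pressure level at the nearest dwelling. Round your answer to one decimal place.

80.1 dB SPL

Apply inverse-square spreading to bring every level to the receiver, then sum 10^(L/10).
CNC lathe: 89.5 − 20·log₁₀(16.8/1.5) = 89.5 − 20.98 = 68.52 dB SPL.
cooling tower: 82.0 − 20·log₁₀(3.1/1.5) = 82.0 − 6.31 = 75.69 dB SPL.
hydraulic press: 89.6 − 20·log₁₀(5.9/1.5) = 89.6 − 11.90 = 77.70 dB SPL.
Σ 10^(L/10) = 1.032e+08 → L_total = 10·log₁₀(1.032e+08) = 80.14 dB SPL.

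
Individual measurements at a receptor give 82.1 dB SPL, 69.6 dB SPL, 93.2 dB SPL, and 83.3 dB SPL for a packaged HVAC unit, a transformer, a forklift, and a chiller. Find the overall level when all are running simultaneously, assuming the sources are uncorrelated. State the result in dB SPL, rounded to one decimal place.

93.9 dB SPL

For uncorrelated sources the intensities add, so convert each level to linear form, sum, and take 10·log₁₀ of the total.
Σ 10^(L/10) = 10^(82.1/10) + 10^(69.6/10) + 10^(93.2/10) + 10^(83.3/10) = 2.474e+09.
L_total = 10·log₁₀(2.474e+09) = 93.93 dB SPL.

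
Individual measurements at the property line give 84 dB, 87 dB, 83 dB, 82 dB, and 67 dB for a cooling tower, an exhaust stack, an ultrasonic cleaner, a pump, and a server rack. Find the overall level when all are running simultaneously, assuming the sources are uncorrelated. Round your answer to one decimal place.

90.5 dB

For uncorrelated sources the intensities add, so convert each level to linear form, sum, and take 10·log₁₀ of the total.
Σ 10^(L/10) = 10^(84/10) + 10^(87/10) + 10^(83/10) + 10^(82/10) + 10^(67/10) = 1.115e+09.
L_total = 10·log₁₀(1.115e+09) = 90.47 dB.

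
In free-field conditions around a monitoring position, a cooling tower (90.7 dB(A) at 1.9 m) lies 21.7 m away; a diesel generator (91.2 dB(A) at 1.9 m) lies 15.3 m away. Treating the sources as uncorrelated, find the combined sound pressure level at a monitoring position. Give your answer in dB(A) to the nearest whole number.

Propagate each source to the receiver with L = L_ref − 20·log₁₀(r/r_ref), then add intensities.
cooling tower: 90.7 − 20·log₁₀(21.7/1.9) = 90.7 − 21.15 = 69.55 dB(A).
diesel generator: 91.2 − 20·log₁₀(15.3/1.9) = 91.2 − 18.12 = 73.08 dB(A).
Σ 10^(L/10) = 2.934e+07 → L_total = 10·log₁₀(2.934e+07) = 74.67 dB(A).

75 dB(A)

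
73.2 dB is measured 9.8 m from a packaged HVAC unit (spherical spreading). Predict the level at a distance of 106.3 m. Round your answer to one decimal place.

52.5 dB

Spherical spreading from a point source gives a 20·log₁₀(r₂/r₁) drop.
L₂ = 73.2 − 20·log₁₀(106.3/9.8) = 73.2 − 20.706 = 52.49 dB.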